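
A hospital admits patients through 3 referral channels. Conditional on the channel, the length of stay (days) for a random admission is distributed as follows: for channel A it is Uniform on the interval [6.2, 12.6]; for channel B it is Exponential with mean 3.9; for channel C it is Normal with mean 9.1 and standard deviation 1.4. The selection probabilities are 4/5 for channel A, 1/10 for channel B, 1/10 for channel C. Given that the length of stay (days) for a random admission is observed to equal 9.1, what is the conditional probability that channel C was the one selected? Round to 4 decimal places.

0.1827

Likelihoods f(9.1 | ·): A: 0.15625; B: 0.0248646; C: 0.284959.
Posterior ∝ prior × likelihood. Numerator for C: 0.1·0.284959 = 0.0284959.
Normalizing constant: 0.8·0.15625 + 0.1·0.0248646 + 0.1·0.284959 = 0.155982.
P(C | observation) = 0.0284959 / 0.155982 = 0.182687.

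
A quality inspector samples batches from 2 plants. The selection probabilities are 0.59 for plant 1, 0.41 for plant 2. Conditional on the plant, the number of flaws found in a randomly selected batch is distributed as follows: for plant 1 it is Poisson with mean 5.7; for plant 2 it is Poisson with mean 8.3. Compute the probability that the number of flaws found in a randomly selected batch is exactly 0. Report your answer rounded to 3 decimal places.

0.002

Conditional on each plant, P(X = 0): 1: 0.00334597; 2: 0.000248517.
By total probability, P(X = 0) = 0.59·0.00334597 + 0.41·0.000248517 = 0.00207601.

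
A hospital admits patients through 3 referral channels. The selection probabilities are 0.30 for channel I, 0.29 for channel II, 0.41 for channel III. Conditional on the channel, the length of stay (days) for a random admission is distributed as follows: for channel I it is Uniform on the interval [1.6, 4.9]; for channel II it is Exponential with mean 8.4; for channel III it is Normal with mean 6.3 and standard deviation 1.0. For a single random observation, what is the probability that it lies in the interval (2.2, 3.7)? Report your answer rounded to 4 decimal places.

Conditional on each channel, P(2.2 < X < 3.7): I: 0.454545; II: 0.125855; III: 0.00464053.
By total probability, P(2.2 < X < 3.7) = 0.3·0.454545 + 0.29·0.125855 + 0.41·0.00464053 = 0.174764.

0.1748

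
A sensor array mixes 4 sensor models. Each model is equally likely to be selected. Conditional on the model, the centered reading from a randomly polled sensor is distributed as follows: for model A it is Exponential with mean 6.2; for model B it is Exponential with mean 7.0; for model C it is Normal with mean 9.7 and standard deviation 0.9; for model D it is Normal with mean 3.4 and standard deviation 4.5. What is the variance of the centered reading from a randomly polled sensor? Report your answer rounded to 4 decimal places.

32.1669

Per component, A: μ=6.2, E[X²]=76.88; B: μ=7, E[X²]=98; C: μ=9.7, E[X²]=94.9; D: μ=3.4, E[X²]=31.81.
E[X] = 0.25·6.2 + 0.25·7 + 0.25·9.7 + 0.25·3.4 = 6.575.
E[X²] = 0.25·76.88 + 0.25·98 + 0.25·94.9 + 0.25·31.81 = 75.3975.
Var(X) = E[X²] − (E[X])² = 75.3975 − 43.2306 = 32.1669.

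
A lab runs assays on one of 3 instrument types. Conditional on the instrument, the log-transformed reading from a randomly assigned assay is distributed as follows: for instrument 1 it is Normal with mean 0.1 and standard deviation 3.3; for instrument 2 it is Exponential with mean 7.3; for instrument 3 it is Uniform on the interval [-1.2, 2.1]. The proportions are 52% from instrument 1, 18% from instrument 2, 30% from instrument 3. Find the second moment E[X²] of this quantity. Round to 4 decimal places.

For each component E[X²] = Var + (mean)², giving 1: 10.9; 2: 106.58; 3: 1.11.
Overall E[X²] = 0.52·10.9 + 0.18·106.58 + 0.3·1.11 = 25.1854.

25.1854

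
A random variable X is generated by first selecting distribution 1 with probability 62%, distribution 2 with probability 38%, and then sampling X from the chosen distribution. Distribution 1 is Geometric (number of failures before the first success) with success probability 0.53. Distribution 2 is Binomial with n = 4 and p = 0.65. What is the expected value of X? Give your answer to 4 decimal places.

Component means — 1: 0.886792; 2: 2.6.
E[X] = 0.62·0.886792 + 0.38·2.6 = 1.53781.

1.5378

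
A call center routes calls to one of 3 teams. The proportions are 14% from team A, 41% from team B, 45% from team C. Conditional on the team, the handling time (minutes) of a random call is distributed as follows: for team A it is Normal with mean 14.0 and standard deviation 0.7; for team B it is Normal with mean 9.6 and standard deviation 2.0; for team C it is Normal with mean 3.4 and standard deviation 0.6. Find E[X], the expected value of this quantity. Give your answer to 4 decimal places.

Component means — A: 14; B: 9.6; C: 3.4.
E[X] = 0.14·14 + 0.41·9.6 + 0.45·3.4 = 7.426.

7.4260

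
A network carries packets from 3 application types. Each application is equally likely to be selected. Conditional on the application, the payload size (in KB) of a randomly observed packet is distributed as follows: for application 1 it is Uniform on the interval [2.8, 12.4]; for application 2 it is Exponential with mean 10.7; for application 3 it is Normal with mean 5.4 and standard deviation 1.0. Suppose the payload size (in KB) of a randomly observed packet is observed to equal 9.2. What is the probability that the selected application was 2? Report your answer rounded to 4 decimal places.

Likelihoods f(9.2 | ·): 1: 0.104167; 2: 0.0395553; 3: 0.000291947.
Posterior ∝ prior × likelihood. Numerator for 2: 0.333333·0.0395553 = 0.0131851.
Normalizing constant: 0.333333·0.104167 + 0.333333·0.0395553 + 0.333333·0.000291947 = 0.0480046.
P(2 | observation) = 0.0131851 / 0.0480046 = 0.274663.

0.2747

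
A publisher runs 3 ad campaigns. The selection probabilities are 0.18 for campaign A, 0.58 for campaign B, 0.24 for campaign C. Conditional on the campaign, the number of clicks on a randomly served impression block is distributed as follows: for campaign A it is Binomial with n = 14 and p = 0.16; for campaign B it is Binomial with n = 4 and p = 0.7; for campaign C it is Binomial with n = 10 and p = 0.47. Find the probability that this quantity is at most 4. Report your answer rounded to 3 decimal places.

Conditional on each campaign, P(X ≤ 4): A: 0.940567; B: 1; C: 0.452627.
By total probability, P(X ≤ 4) = 0.18·0.940567 + 0.58·1 + 0.24·0.452627 = 0.857932.

0.858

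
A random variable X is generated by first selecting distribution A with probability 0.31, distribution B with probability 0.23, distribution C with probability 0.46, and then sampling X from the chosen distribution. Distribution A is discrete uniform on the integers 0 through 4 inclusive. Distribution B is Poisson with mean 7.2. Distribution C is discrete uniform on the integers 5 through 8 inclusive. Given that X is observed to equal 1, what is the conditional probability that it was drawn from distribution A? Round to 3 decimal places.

0.980

Likelihoods P(X=1 | ·): A: 0.2; B: 0.00537542; C: 0.
Posterior ∝ prior × likelihood. Numerator for A: 0.31·0.2 = 0.062.
Normalizing constant: 0.31·0.2 + 0.23·0.00537542 + 0.46·0 = 0.0632363.
P(A | observation) = 0.062 / 0.0632363 = 0.980449.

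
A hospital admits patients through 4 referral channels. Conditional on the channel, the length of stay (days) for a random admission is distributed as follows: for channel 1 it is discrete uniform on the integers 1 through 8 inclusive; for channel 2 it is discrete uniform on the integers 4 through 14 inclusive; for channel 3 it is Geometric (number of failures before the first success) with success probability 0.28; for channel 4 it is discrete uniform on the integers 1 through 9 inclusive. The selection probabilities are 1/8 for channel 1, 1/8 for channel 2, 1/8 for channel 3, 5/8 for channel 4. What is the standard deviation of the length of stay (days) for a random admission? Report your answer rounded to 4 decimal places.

Per component, 1: μ=4.5, E[X²]=25.5; 2: μ=9, E[X²]=91; 3: μ=2.57143, E[X²]=15.7959; 4: μ=5, E[X²]=31.6667.
E[X] = 0.125·4.5 + 0.125·9 + 0.125·2.57143 + 0.625·5 = 5.13393.
E[X²] = 0.125·25.5 + 0.125·91 + 0.125·15.7959 + 0.625·31.6667 = 36.3287.
Var(X) = E[X²] − (E[X])² = 36.3287 − 26.3572 = 9.97143.
SD(X) = √9.97143 = 3.15776.

3.1578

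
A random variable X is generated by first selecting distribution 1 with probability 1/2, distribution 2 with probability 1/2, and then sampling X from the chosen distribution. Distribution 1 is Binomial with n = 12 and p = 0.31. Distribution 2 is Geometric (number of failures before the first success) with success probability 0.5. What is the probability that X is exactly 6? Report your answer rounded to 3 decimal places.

Conditional on each component, P(X = 6): 1: 0.0884987; 2: 0.0078125.
By total probability, P(X = 6) = 0.5·0.0884987 + 0.5·0.0078125 = 0.0481556.

0.048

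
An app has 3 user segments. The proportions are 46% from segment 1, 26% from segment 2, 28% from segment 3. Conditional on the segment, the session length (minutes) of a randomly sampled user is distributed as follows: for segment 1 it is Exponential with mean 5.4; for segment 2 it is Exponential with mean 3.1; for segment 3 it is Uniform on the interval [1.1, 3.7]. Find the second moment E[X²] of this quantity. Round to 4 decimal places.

33.5949

For each component E[X²] = Var + (mean)², giving 1: 58.32; 2: 19.22; 3: 6.32333.
Overall E[X²] = 0.46·58.32 + 0.26·19.22 + 0.28·6.32333 = 33.5949.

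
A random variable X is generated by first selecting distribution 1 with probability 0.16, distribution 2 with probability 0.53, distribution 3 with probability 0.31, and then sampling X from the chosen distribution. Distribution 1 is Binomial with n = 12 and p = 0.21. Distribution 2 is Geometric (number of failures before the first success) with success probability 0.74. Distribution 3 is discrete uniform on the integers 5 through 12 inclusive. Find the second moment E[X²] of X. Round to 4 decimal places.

For each component E[X²] = Var + (mean)², giving 1: 8.3412; 2: 0.598247; 3: 77.5.
Overall E[X²] = 0.16·8.3412 + 0.53·0.598247 + 0.31·77.5 = 25.6767.

25.6767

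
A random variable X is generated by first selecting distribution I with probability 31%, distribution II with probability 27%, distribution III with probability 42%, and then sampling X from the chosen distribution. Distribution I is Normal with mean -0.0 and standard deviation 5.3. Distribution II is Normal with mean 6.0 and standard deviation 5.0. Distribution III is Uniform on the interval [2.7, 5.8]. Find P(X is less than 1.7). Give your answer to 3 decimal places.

Conditional on each component, P(X < 1.7): I: 0.625802; II: 0.194895; III: 0.
By total probability, P(X < 1.7) = 0.31·0.625802 + 0.27·0.194895 + 0.42·0 = 0.24662.

0.247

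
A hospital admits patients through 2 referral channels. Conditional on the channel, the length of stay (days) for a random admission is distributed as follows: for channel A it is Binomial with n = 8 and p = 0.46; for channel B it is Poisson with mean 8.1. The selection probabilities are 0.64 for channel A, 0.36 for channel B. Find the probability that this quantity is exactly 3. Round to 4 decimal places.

0.1699

Conditional on each channel, P(X = 3): A: 0.250282; B: 0.0268855.
By total probability, P(X = 3) = 0.64·0.250282 + 0.36·0.0268855 = 0.16986.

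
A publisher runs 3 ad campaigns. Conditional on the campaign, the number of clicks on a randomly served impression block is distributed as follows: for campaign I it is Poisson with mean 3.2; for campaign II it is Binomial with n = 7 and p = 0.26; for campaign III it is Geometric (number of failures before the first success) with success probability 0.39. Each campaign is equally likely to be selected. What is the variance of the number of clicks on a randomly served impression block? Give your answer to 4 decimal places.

3.3687

Per component, I: μ=3.2, E[X²]=13.44; II: μ=1.82, E[X²]=4.6592; III: μ=1.5641, E[X²]=6.45694.
E[X] = 0.333333·3.2 + 0.333333·1.82 + 0.333333·1.5641 = 2.1947.
E[X²] = 0.333333·13.44 + 0.333333·4.6592 + 0.333333·6.45694 = 8.18538.
Var(X) = E[X²] − (E[X])² = 8.18538 − 4.81671 = 3.36867.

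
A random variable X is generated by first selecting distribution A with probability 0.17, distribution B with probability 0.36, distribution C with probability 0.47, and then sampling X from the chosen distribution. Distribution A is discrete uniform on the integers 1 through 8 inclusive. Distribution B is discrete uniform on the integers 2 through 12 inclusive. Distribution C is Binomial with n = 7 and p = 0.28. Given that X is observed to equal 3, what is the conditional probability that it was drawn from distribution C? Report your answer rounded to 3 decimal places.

0.643

Likelihoods P(X=3 | ·): A: 0.125; B: 0.0909091; C: 0.206477.
Posterior ∝ prior × likelihood. Numerator for C: 0.47·0.206477 = 0.0970443.
Normalizing constant: 0.17·0.125 + 0.36·0.0909091 + 0.47·0.206477 = 0.151022.
P(C | observation) = 0.0970443 / 0.151022 = 0.642586.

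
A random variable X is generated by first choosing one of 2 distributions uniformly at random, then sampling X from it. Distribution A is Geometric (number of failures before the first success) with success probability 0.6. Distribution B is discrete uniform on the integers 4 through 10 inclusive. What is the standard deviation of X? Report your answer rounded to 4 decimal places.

3.5473

Per component, A: μ=0.666667, E[X²]=1.55556; B: μ=7, E[X²]=53.
E[X] = 0.5·0.666667 + 0.5·7 = 3.83333.
E[X²] = 0.5·1.55556 + 0.5·53 = 27.2778.
Var(X) = E[X²] − (E[X])² = 27.2778 − 14.6944 = 12.5833.
SD(X) = √12.5833 = 3.5473.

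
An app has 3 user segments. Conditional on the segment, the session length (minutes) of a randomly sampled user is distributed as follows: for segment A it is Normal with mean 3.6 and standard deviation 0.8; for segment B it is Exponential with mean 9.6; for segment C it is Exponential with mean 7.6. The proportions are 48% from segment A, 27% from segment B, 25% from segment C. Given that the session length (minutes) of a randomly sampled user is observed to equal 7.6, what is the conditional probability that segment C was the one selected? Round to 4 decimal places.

0.4871

Likelihoods f(7.6 | ·): A: 1.8584e-06; B: 0.0471968; C: 0.0484052.
Posterior ∝ prior × likelihood. Numerator for C: 0.25·0.0484052 = 0.0121013.
Normalizing constant: 0.48·1.8584e-06 + 0.27·0.0471968 + 0.25·0.0484052 = 0.0248453.
P(C | observation) = 0.0121013 / 0.0248453 = 0.487066.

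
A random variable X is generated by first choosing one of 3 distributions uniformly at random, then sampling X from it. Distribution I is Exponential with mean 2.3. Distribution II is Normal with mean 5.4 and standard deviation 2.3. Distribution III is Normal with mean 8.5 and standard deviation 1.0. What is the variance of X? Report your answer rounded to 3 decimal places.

Per component, I: μ=2.3, E[X²]=10.58; II: μ=5.4, E[X²]=34.45; III: μ=8.5, E[X²]=73.25.
E[X] = 0.333333·2.3 + 0.333333·5.4 + 0.333333·8.5 = 5.4.
E[X²] = 0.333333·10.58 + 0.333333·34.45 + 0.333333·73.25 = 39.4267.
Var(X) = E[X²] − (E[X])² = 39.4267 − 29.16 = 10.2667.

10.267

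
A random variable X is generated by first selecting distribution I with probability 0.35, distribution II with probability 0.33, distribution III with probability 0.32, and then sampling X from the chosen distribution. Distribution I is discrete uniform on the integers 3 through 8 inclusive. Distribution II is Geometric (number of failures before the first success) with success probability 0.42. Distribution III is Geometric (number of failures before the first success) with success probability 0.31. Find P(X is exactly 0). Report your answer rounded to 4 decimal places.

0.2378

Conditional on each component, P(X = 0): I: 0; II: 0.42; III: 0.31.
By total probability, P(X = 0) = 0.35·0 + 0.33·0.42 + 0.32·0.31 = 0.2378.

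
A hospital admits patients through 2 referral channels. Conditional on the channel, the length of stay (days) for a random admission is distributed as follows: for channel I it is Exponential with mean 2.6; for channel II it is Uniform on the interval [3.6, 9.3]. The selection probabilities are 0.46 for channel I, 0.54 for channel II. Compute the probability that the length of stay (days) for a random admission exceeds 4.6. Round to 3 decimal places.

Conditional on each channel, P(X > 4.6): I: 0.170464; II: 0.824561.
By total probability, P(X > 4.6) = 0.46·0.170464 + 0.54·0.824561 = 0.523677.

0.524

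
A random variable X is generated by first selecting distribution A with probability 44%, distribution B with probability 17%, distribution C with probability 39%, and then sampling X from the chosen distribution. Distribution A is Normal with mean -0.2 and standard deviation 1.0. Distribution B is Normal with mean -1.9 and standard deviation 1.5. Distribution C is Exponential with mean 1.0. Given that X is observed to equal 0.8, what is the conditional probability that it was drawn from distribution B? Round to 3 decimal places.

0.031

Likelihoods f(0.8 | ·): A: 0.241971; B: 0.0526334; C: 0.449329.
Posterior ∝ prior × likelihood. Numerator for B: 0.17·0.0526334 = 0.00894768.
Normalizing constant: 0.44·0.241971 + 0.17·0.0526334 + 0.39·0.449329 = 0.290653.
P(B | observation) = 0.00894768 / 0.290653 = 0.0307848.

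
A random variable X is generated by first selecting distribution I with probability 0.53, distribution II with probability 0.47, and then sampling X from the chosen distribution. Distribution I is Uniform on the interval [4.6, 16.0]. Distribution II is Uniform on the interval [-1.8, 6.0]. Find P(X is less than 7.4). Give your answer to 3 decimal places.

Conditional on each component, P(X < 7.4): I: 0.245614; II: 1.
By total probability, P(X < 7.4) = 0.53·0.245614 + 0.47·1 = 0.600175.

0.600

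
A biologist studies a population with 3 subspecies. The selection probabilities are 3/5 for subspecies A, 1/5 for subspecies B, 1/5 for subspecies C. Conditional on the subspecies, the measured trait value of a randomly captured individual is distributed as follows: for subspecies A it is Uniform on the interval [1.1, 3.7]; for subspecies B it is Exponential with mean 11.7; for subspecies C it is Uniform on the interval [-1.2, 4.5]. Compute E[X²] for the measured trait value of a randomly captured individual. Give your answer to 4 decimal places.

59.6360

For each component E[X²] = Var + (mean)², giving A: 6.32333; B: 273.78; C: 5.43.
Overall E[X²] = 0.6·6.32333 + 0.2·273.78 + 0.2·5.43 = 59.636.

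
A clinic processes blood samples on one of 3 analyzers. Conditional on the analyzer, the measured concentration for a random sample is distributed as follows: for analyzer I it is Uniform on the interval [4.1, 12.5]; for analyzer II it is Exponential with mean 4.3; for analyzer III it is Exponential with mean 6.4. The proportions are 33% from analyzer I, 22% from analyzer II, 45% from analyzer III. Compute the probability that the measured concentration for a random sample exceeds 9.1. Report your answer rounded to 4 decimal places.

0.2686

Conditional on each analyzer, P(X > 9.1): I: 0.404762; II: 0.120479; III: 0.241261.
By total probability, P(X > 9.1) = 0.33·0.404762 + 0.22·0.120479 + 0.45·0.241261 = 0.268644.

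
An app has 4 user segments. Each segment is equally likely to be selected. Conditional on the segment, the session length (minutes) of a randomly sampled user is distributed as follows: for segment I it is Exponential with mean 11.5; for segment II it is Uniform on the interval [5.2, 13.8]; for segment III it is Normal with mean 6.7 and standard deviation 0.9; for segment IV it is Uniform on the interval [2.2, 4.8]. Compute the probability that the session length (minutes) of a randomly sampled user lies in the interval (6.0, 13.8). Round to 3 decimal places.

0.495

Conditional on each segment, P(6.0 < X < 13.8): I: 0.292293; II: 0.906977; III: 0.78165; IV: 0.
By total probability, P(6.0 < X < 13.8) = 0.25·0.292293 + 0.25·0.906977 + 0.25·0.78165 + 0.25·0 = 0.49523.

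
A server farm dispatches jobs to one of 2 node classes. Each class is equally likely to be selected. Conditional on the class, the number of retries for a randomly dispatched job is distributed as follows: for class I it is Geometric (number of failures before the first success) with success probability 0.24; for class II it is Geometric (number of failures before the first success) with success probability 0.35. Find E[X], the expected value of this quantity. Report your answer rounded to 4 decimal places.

Component means — I: 3.16667; II: 1.85714.
E[X] = 0.5·3.16667 + 0.5·1.85714 = 2.5119.

2.5119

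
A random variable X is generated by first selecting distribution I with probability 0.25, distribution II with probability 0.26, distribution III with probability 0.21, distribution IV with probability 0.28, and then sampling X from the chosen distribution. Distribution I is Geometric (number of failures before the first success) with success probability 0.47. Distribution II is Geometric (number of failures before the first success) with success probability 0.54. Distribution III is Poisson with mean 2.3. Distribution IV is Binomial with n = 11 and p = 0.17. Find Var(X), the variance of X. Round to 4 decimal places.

Per component, I: μ=1.12766, E[X²]=3.67089; II: μ=0.851852, E[X²]=2.30316; III: μ=2.3, E[X²]=7.59; IV: μ=1.87, E[X²]=5.049.
E[X] = 0.25·1.12766 + 0.26·0.851852 + 0.21·2.3 + 0.28·1.87 = 1.51.
E[X²] = 0.25·3.67089 + 0.26·2.30316 + 0.21·7.59 + 0.28·5.049 = 4.52416.
Var(X) = E[X²] − (E[X])² = 4.52416 − 2.28009 = 2.24407.

2.2441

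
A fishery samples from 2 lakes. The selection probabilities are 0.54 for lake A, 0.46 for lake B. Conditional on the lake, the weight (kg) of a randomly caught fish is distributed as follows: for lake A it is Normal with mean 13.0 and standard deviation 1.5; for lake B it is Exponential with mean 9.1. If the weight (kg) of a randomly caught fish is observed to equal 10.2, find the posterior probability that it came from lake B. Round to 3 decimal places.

Likelihoods f(10.2 | ·): A: 0.0465781; B: 0.0358234.
Posterior ∝ prior × likelihood. Numerator for B: 0.46·0.0358234 = 0.0164788.
Normalizing constant: 0.54·0.0465781 + 0.46·0.0358234 = 0.0416309.
P(B | observation) = 0.0164788 / 0.0416309 = 0.39583.

0.396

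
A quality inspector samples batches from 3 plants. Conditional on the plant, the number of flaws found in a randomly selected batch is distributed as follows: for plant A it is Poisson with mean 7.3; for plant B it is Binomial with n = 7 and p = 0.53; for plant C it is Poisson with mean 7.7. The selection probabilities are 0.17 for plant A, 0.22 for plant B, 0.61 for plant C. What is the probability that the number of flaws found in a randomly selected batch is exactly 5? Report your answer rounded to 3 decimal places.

Conditional on each plant, P(X = 5): A: 0.116703; B: 0.193997; C: 0.102142.
By total probability, P(X = 5) = 0.17·0.116703 + 0.22·0.193997 + 0.61·0.102142 = 0.124826.

0.125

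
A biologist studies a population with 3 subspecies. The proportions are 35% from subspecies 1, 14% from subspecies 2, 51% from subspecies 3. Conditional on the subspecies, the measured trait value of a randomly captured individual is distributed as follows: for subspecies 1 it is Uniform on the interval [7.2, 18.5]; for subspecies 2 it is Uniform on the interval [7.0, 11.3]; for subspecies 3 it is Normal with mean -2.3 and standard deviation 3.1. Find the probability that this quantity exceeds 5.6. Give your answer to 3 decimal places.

Conditional on each subspecies, P(X > 5.6): 1: 1; 2: 1; 3: 0.00541112.
By total probability, P(X > 5.6) = 0.35·1 + 0.14·1 + 0.51·0.00541112 = 0.49276.

0.493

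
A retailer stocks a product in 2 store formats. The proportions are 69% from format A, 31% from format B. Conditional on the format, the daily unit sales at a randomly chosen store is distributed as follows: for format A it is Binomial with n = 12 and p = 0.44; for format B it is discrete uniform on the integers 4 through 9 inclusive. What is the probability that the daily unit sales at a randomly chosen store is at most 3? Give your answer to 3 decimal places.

Conditional on each format, P(X ≤ 3): A: 0.150176; B: 0.
By total probability, P(X ≤ 3) = 0.69·0.150176 + 0.31·0 = 0.103621.

0.104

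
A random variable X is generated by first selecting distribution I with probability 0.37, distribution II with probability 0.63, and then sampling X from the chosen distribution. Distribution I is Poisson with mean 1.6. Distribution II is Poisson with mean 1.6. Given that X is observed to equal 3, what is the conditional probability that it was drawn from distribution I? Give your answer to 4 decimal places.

0.3700

Likelihoods P(X=3 | ·): I: 0.137828; II: 0.137828.
Posterior ∝ prior × likelihood. Numerator for I: 0.37·0.137828 = 0.0509964.
Normalizing constant: 0.37·0.137828 + 0.63·0.137828 = 0.137828.
P(I | observation) = 0.0509964 / 0.137828 = 0.37.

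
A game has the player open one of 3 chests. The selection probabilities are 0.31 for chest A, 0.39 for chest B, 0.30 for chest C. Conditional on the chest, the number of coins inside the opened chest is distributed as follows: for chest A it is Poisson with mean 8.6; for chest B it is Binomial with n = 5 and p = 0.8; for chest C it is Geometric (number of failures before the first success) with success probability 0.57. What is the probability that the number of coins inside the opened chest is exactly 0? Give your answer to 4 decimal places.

0.1712

Conditional on each chest, P(X = 0): A: 0.000184106; B: 0.00032; C: 0.57.
By total probability, P(X = 0) = 0.31·0.000184106 + 0.39·0.00032 + 0.3·0.57 = 0.171182.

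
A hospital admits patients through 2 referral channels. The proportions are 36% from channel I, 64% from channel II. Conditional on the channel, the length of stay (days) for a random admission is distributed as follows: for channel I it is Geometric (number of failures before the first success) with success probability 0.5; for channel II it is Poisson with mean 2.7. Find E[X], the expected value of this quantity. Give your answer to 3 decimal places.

Component means — I: 1; II: 2.7.
E[X] = 0.36·1 + 0.64·2.7 = 2.088.

2.088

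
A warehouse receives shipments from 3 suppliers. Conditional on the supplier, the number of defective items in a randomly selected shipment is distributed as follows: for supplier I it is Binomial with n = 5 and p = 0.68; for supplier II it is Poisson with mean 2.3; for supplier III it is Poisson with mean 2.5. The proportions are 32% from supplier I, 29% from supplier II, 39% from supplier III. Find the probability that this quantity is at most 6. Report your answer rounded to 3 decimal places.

Conditional on each supplier, P(X ≤ 6): I: 1; II: 0.990638; III: 0.985813.
By total probability, P(X ≤ 6) = 0.32·1 + 0.29·0.990638 + 0.39·0.985813 = 0.991752.

0.992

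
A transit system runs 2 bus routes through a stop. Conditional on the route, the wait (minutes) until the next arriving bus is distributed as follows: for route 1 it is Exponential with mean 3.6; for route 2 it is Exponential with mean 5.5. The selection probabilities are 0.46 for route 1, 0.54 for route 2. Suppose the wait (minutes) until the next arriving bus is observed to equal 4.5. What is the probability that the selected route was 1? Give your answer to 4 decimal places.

0.4580

Likelihoods f(4.5 | ·): 1: 0.0795847; 2: 0.0802242.
Posterior ∝ prior × likelihood. Numerator for 1: 0.46·0.0795847 = 0.0366089.
Normalizing constant: 0.46·0.0795847 + 0.54·0.0802242 = 0.07993.
P(1 | observation) = 0.0366089 / 0.07993 = 0.458012.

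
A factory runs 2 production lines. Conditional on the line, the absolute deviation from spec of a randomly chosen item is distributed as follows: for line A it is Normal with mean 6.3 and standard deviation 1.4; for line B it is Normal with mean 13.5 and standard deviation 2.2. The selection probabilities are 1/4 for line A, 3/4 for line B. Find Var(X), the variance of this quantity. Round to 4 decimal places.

Per component, A: μ=6.3, E[X²]=41.65; B: μ=13.5, E[X²]=187.09.
E[X] = 0.25·6.3 + 0.75·13.5 = 11.7.
E[X²] = 0.25·41.65 + 0.75·187.09 = 150.73.
Var(X) = E[X²] − (E[X])² = 150.73 − 136.89 = 13.84.

13.8400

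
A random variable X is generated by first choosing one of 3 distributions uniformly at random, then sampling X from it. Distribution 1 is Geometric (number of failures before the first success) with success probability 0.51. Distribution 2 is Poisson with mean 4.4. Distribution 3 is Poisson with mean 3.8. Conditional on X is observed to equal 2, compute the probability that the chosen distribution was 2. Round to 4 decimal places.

0.2950

Likelihoods P(X=2 | ·): 1: 0.122451; 2: 0.118845; 3: 0.161517.
Posterior ∝ prior × likelihood. Numerator for 2: 0.333333·0.118845 = 0.0396149.
Normalizing constant: 0.333333·0.122451 + 0.333333·0.118845 + 0.333333·0.161517 = 0.134271.
P(2 | observation) = 0.0396149 / 0.134271 = 0.295037.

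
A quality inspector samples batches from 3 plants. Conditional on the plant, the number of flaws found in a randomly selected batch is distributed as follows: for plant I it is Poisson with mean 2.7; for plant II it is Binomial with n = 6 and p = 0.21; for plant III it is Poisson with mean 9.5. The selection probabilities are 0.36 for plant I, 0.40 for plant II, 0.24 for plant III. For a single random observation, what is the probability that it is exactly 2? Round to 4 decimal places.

0.1921

Conditional on each plant, P(X = 2): I: 0.244964; II: 0.257655; III: 0.00337769.
By total probability, P(X = 2) = 0.36·0.244964 + 0.4·0.257655 + 0.24·0.00337769 = 0.19206.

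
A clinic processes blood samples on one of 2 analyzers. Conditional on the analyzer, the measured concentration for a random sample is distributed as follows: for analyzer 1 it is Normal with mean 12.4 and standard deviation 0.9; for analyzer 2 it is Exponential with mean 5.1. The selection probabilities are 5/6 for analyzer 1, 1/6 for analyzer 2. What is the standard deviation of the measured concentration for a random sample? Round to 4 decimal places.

3.5230

Per component, 1: μ=12.4, E[X²]=154.57; 2: μ=5.1, E[X²]=52.02.
E[X] = 0.833333·12.4 + 0.166667·5.1 = 11.1833.
E[X²] = 0.833333·154.57 + 0.166667·52.02 = 137.478.
Var(X) = E[X²] − (E[X])² = 137.478 − 125.067 = 12.4114.
SD(X) = √12.4114 = 3.52298.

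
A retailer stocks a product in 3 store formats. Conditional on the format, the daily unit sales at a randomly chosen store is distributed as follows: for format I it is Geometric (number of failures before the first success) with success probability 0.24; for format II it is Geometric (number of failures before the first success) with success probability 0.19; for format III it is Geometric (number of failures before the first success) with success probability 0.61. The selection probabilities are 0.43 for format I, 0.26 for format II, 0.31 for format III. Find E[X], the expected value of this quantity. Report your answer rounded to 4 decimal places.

Component means — I: 3.16667; II: 4.26316; III: 0.639344.
E[X] = 0.43·3.16667 + 0.26·4.26316 + 0.31·0.639344 = 2.66828.

2.6683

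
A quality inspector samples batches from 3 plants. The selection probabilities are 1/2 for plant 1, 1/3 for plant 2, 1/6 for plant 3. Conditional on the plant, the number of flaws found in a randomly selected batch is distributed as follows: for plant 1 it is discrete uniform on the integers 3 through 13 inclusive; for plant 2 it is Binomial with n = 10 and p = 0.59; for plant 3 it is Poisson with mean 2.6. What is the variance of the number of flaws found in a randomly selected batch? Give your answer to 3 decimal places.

Per component, 1: μ=8, E[X²]=74; 2: μ=5.9, E[X²]=37.229; 3: μ=2.6, E[X²]=9.36.
E[X] = 0.5·8 + 0.333333·5.9 + 0.166667·2.6 = 6.4.
E[X²] = 0.5·74 + 0.333333·37.229 + 0.166667·9.36 = 50.9697.
Var(X) = E[X²] − (E[X])² = 50.9697 − 40.96 = 10.0097.

10.010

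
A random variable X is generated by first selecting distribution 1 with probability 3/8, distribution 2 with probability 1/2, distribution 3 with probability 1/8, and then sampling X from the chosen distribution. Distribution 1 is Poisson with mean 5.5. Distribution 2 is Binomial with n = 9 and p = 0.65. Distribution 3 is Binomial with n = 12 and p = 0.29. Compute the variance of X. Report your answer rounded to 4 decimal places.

3.9604

Per component, 1: μ=5.5, E[X²]=35.75; 2: μ=5.85, E[X²]=36.27; 3: μ=3.48, E[X²]=14.5812.
E[X] = 0.375·5.5 + 0.5·5.85 + 0.125·3.48 = 5.4225.
E[X²] = 0.375·35.75 + 0.5·36.27 + 0.125·14.5812 = 33.3639.
Var(X) = E[X²] − (E[X])² = 33.3639 − 29.4035 = 3.96039.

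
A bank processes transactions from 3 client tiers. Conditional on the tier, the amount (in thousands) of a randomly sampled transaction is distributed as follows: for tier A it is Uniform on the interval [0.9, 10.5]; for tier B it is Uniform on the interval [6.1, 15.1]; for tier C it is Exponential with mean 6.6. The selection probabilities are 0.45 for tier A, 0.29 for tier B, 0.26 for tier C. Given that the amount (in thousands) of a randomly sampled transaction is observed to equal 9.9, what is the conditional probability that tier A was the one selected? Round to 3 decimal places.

0.533

Likelihoods f(9.9 | ·): A: 0.104167; B: 0.111111; C: 0.0338076.
Posterior ∝ prior × likelihood. Numerator for A: 0.45·0.104167 = 0.046875.
Normalizing constant: 0.45·0.104167 + 0.29·0.111111 + 0.26·0.0338076 = 0.0878872.
P(A | observation) = 0.046875 / 0.0878872 = 0.533354.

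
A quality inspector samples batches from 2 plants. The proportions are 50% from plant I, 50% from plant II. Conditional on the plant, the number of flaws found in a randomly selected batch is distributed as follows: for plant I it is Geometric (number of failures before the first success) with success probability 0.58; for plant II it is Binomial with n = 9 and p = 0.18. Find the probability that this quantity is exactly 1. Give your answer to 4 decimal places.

Conditional on each plant, P(X = 1): I: 0.2436; II: 0.331151.
By total probability, P(X = 1) = 0.5·0.2436 + 0.5·0.331151 = 0.287375.

0.2874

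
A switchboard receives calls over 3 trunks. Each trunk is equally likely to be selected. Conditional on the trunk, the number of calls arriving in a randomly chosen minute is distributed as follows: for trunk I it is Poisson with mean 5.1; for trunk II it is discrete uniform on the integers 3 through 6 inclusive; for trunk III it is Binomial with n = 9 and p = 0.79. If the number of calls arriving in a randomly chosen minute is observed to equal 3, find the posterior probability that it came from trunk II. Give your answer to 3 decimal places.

0.644

Likelihoods P(X=3 | ·): I: 0.13479; II: 0.25; III: 0.00355203.
Posterior ∝ prior × likelihood. Numerator for II: 0.333333·0.25 = 0.0833333.
Normalizing constant: 0.333333·0.13479 + 0.333333·0.25 + 0.333333·0.00355203 = 0.129447.
P(II | observation) = 0.0833333 / 0.129447 = 0.643763.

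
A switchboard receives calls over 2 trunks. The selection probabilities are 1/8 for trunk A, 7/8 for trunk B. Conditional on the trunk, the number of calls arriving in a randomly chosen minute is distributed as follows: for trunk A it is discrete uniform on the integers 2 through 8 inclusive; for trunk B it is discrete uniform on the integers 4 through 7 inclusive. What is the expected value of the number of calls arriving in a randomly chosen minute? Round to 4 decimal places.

Component means — A: 5; B: 5.5.
E[X] = 0.125·5 + 0.875·5.5 = 5.4375.

5.4375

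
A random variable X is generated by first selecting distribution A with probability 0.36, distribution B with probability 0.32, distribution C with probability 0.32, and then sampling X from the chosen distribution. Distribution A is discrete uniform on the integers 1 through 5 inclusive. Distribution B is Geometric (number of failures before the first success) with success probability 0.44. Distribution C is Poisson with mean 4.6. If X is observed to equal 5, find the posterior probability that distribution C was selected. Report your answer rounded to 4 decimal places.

Likelihoods P(X=5 | ·): A: 0.2; B: 0.0242322; C: 0.172526.
Posterior ∝ prior × likelihood. Numerator for C: 0.32·0.172526 = 0.0552082.
Normalizing constant: 0.36·0.2 + 0.32·0.0242322 + 0.32·0.172526 = 0.134962.
P(C | observation) = 0.0552082 / 0.134962 = 0.409063.

0.4091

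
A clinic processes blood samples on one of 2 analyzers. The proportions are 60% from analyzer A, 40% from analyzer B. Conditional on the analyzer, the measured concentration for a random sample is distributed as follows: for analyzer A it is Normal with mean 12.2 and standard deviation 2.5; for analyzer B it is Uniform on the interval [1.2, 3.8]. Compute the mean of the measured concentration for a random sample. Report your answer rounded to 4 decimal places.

8.3200

Component means — A: 12.2; B: 2.5.
E[X] = 0.6·12.2 + 0.4·2.5 = 8.32.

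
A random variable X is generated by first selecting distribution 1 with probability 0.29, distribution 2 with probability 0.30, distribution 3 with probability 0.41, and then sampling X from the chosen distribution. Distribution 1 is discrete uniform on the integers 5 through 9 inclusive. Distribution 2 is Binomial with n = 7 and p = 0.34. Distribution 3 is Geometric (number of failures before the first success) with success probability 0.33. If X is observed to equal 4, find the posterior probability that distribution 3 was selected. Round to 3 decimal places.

Likelihoods P(X=4 | ·): 1: 0; 2: 0.134467; 3: 0.0664987.
Posterior ∝ prior × likelihood. Numerator for 3: 0.41·0.0664987 = 0.0272645.
Normalizing constant: 0.29·0 + 0.3·0.134467 + 0.41·0.0664987 = 0.0676045.
P(3 | observation) = 0.0272645 / 0.0676045 = 0.403293.

0.403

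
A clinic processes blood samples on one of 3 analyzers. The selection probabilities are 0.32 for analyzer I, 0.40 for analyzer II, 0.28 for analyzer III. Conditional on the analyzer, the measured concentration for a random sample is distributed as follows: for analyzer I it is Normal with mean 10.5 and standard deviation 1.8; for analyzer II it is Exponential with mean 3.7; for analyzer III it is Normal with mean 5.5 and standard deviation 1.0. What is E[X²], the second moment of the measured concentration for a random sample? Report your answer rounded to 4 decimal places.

56.0188

For each component E[X²] = Var + (mean)², giving I: 113.49; II: 27.38; III: 31.25.
Overall E[X²] = 0.32·113.49 + 0.4·27.38 + 0.28·31.25 = 56.0188.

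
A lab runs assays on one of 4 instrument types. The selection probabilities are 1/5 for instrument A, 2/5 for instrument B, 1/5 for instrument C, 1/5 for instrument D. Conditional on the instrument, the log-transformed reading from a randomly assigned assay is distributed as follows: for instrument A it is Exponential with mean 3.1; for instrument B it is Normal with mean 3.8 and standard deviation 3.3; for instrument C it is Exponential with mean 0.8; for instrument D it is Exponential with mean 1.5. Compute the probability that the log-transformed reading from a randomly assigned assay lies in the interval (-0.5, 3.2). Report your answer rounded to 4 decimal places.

0.6340

Conditional on each instrument, P(-0.5 < X < 3.2): A: 0.643798; B: 0.33158; C: 0.981684; D: 0.881558.
By total probability, P(-0.5 < X < 3.2) = 0.2·0.643798 + 0.4·0.33158 + 0.2·0.981684 + 0.2·0.881558 = 0.63404.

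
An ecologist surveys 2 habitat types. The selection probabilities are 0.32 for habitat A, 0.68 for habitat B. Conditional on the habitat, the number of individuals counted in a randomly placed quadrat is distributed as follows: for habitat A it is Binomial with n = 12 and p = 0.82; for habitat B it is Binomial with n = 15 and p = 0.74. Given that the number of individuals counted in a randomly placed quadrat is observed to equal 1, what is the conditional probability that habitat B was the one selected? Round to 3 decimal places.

Likelihoods P(X=1 | ·): A: 6.32401e-08; B: 7.16061e-08.
Posterior ∝ prior × likelihood. Numerator for B: 0.68·7.16061e-08 = 4.86921e-08.
Normalizing constant: 0.32·6.32401e-08 + 0.68·7.16061e-08 = 6.8929e-08.
P(B | observation) = 4.86921e-08 / 6.8929e-08 = 0.70641.

0.706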